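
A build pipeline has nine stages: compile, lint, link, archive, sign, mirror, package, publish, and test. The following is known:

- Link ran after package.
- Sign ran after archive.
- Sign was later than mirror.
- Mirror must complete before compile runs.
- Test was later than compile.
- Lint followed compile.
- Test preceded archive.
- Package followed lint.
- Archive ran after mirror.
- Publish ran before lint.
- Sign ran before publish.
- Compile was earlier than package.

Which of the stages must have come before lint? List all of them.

Directly stated before lint: compile and publish.
Archive reaches lint via archive → sign → publish → lint.
Mirror reaches lint via mirror → compile → lint.
Sign reaches lint via sign → publish → lint.
Likewise test reaches lint by chaining the stated constraints.
No chain forces package (or any of the others) ahead of lint.

archive, compile, mirror, publish, sign, test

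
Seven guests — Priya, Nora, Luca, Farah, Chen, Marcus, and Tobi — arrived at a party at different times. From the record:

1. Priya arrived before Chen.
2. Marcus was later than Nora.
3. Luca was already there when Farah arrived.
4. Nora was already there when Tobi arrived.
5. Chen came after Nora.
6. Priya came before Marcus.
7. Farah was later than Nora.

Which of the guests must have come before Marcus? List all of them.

Directly stated before Marcus: Nora and Priya.

Nora, Priya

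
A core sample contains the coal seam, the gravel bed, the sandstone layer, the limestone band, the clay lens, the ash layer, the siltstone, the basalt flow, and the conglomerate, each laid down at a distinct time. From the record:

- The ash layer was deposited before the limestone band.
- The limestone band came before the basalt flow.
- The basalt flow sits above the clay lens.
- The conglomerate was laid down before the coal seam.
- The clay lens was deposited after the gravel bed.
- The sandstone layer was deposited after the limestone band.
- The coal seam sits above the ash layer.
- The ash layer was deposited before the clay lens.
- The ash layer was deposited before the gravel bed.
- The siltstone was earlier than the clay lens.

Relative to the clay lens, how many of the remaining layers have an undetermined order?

4

Forced before the clay lens: the ash layer, the gravel bed, and the siltstone; forced after the clay lens: the basalt flow.
That leaves the coal seam, the conglomerate, the limestone band, and the sandstone layer with no forced order relative to the clay lens — 4.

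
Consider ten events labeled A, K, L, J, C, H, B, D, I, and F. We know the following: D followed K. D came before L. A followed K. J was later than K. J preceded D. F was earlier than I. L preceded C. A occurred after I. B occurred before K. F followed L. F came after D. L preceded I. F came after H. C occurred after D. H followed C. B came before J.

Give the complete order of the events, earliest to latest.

The constraints fix every adjacent pair, so only one ordering works:
B → K → J → D → L → C → H → F → I → A.

B, K, J, D, L, C, H, F, I, A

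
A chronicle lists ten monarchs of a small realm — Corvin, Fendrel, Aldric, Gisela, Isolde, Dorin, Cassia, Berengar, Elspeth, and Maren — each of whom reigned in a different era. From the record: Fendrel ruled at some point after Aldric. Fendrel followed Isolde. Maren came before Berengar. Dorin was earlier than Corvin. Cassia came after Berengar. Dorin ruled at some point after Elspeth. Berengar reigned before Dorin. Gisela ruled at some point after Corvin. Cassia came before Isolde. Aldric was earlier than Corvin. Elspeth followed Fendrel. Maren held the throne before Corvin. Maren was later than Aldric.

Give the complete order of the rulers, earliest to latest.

Aldric, Maren, Berengar, Cassia, Isolde, Fendrel, Elspeth, Dorin, Corvin, Gisela

The constraints fix every adjacent pair, so only one ordering works:
Aldric → Maren → Berengar → Cassia → Isolde → Fendrel → Elspeth → Dorin → Corvin → Gisela.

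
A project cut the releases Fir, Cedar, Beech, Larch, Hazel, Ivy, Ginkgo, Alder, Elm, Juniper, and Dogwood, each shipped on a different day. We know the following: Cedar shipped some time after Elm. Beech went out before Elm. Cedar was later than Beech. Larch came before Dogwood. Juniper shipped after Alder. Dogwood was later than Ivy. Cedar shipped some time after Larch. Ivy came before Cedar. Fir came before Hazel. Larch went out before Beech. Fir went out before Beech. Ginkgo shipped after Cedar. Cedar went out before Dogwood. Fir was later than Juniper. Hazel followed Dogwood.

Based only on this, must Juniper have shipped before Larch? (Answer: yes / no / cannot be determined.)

cannot be determined

No chain of stated constraints runs from Juniper to Larch, and none runs from Larch to Juniper either.
So the relative order of Juniper and Larch is not fixed by the given facts.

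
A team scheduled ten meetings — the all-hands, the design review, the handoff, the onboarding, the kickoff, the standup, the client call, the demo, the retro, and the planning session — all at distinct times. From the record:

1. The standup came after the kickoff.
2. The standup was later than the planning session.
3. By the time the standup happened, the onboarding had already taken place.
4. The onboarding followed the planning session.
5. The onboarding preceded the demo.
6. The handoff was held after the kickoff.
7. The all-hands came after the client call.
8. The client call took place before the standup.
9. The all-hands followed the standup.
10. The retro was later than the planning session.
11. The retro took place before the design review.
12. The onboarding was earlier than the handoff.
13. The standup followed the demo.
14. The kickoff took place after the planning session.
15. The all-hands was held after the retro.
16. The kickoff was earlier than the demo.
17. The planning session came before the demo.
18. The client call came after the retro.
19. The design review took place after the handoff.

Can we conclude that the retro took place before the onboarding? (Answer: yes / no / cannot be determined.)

No chain of stated constraints runs from the retro to the onboarding, and none runs from the onboarding to the retro either.
So the relative order of the retro and the onboarding is not fixed by the given facts.

cannot be determined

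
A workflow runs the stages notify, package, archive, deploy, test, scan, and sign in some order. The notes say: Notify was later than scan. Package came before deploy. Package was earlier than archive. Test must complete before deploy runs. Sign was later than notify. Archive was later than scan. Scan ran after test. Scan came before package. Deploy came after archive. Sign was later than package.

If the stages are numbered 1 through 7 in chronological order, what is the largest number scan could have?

2

Scan must come before archive, deploy, notify, package, and sign — 5 stages forced after it.
Everything else can be placed before scan in some valid order, so scan can sit as late as position 7 − 5 = 2.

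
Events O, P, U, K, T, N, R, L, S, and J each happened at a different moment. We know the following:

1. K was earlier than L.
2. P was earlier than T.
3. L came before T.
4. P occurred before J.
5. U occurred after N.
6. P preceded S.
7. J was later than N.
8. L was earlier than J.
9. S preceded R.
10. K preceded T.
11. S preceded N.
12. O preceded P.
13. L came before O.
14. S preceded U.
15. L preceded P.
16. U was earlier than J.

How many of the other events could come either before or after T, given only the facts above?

5

Forced before T: K, L, O, and P.
That leaves J, N, R, S, and U with no forced order relative to T — 5.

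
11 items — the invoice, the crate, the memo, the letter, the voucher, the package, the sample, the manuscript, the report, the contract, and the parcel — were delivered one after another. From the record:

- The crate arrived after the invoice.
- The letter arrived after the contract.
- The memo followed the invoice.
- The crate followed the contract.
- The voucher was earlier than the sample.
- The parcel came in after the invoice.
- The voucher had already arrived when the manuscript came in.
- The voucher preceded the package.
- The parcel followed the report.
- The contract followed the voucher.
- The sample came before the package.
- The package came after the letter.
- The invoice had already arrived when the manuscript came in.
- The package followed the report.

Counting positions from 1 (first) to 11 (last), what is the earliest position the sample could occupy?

The voucher must come before the sample — 1 forced predecessor.
Nothing else is forced ahead of the sample, so its earliest slot is position 1 + 1 = 2.

2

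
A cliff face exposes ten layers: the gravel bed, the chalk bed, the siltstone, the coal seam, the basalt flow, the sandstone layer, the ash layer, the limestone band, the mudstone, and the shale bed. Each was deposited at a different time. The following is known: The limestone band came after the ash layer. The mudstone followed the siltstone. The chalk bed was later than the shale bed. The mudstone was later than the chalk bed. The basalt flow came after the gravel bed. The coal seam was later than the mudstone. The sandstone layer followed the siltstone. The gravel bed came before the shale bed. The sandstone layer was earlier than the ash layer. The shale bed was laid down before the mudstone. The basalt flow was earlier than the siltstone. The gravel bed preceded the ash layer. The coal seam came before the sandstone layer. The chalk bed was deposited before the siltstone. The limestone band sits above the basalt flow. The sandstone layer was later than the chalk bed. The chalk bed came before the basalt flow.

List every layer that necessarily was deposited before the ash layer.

the basalt flow, the chalk bed, the coal seam, the gravel bed, the mudstone, the sandstone layer, the shale bed, the siltstone

Directly stated before the ash layer: the gravel bed and the sandstone layer.
The basalt flow reaches the ash layer via the basalt flow → the siltstone → the sandstone layer → the ash layer.
The chalk bed reaches the ash layer via the chalk bed → the sandstone layer → the ash layer.
The coal seam reaches the ash layer via the coal seam → the sandstone layer → the ash layer.
Likewise the mudstone, the shale bed, and the siltstone each reach the ash layer by chaining the stated constraints.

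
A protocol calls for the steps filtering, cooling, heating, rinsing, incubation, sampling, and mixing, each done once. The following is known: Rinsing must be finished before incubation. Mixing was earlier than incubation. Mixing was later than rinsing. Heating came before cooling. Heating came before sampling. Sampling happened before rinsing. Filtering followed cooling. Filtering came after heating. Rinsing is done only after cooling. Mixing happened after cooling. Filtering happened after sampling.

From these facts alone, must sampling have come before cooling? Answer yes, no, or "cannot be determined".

cannot be determined

No chain of stated constraints runs from sampling to cooling, and none runs from cooling to sampling either.
So the relative order of sampling and cooling is not fixed by the given facts.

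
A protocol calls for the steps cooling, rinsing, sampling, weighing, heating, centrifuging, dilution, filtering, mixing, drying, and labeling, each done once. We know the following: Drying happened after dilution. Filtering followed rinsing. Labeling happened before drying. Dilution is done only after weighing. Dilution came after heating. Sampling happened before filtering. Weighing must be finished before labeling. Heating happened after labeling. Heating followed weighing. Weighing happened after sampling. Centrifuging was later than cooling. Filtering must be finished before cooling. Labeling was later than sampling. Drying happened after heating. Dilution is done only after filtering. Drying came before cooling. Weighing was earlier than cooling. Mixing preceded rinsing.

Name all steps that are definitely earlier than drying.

dilution, filtering, heating, labeling, mixing, rinsing, sampling, weighing

Directly stated before drying: dilution, heating, and labeling.
Filtering reaches drying via filtering → dilution → drying.
Mixing reaches drying via mixing → rinsing → filtering → dilution → drying.
Rinsing reaches drying via rinsing → filtering → dilution → drying.
Likewise sampling and weighing each reach drying by chaining the stated constraints.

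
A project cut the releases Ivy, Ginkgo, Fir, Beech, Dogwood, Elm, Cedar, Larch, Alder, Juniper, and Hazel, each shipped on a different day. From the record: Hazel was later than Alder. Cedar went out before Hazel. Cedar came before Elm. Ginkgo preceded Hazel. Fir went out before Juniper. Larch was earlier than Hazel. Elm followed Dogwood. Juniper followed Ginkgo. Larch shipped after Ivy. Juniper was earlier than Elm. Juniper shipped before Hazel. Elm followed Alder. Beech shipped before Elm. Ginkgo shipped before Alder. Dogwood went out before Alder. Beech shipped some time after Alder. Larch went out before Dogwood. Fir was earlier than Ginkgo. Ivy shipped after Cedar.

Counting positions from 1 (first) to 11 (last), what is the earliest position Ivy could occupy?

2

Cedar must come before Ivy — 1 forced predecessor.
Nothing else is forced ahead of Ivy, so its earliest slot is position 1 + 1 = 2.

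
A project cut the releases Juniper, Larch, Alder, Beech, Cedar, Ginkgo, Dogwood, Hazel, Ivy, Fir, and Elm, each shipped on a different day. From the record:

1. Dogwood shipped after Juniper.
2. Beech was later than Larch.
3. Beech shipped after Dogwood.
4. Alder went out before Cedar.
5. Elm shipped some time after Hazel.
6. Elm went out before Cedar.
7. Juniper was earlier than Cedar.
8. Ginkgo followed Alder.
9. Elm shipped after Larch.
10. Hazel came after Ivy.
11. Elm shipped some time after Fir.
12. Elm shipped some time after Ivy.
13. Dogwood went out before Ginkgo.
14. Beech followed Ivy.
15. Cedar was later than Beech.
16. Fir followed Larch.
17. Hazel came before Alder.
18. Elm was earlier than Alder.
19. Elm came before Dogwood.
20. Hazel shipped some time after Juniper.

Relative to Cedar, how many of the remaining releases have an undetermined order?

Forced before Cedar: Alder, Beech, Dogwood, Elm, Fir, Hazel, Ivy, Juniper, and Larch.
That leaves Ginkgo with no forced order relative to Cedar — 1.

1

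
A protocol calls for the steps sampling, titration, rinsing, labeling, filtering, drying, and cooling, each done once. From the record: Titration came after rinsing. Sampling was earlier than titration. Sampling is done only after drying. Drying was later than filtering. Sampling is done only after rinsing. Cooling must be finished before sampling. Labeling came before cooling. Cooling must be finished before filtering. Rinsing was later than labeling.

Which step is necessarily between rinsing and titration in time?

sampling

Tracing the constraints gives rinsing → sampling → titration, so sampling sits after rinsing and before titration.
No other step is forced both after rinsing and before titration.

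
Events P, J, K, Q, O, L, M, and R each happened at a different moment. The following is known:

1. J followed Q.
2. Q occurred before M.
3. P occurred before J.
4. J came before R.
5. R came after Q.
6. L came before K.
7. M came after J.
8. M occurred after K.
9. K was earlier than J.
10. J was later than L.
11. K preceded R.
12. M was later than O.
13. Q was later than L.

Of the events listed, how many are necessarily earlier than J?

Directly stated before J: K, L, P, and Q.
That's K, L, P, and Q — 4 in all.

4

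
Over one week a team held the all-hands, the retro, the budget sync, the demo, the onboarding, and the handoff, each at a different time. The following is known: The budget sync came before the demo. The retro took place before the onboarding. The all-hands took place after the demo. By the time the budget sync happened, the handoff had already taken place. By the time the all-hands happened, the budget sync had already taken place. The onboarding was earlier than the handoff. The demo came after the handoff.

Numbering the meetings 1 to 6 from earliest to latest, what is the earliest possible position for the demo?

5

The budget sync, the handoff, the onboarding, and the retro must all come before the demo — 4 forced predecessors.
Nothing else is forced ahead of the demo, so its earliest slot is position 4 + 1 = 5.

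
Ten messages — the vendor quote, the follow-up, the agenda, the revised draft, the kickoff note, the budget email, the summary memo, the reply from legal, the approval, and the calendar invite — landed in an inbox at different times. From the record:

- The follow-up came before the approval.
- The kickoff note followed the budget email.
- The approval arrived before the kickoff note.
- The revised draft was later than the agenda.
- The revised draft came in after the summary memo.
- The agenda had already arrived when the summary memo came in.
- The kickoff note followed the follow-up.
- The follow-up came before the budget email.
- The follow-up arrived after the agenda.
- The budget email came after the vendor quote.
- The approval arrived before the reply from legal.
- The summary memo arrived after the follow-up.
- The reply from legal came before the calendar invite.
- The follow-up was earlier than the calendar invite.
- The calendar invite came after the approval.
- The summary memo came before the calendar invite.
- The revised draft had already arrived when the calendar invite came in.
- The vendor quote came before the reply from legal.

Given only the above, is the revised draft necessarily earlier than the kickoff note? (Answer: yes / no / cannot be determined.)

cannot be determined

No chain of stated constraints runs from the revised draft to the kickoff note, and none runs from the kickoff note to the revised draft either.
So the relative order of the revised draft and the kickoff note is not fixed by the given facts.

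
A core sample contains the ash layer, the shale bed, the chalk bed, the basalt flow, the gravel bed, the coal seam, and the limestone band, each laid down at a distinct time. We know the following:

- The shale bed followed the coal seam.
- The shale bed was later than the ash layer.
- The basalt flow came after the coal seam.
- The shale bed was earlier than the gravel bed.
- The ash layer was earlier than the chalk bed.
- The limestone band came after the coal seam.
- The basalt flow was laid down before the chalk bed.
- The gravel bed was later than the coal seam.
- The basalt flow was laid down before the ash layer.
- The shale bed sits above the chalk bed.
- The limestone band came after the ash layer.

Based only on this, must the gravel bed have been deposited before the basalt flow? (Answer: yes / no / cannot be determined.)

Tracing the constraints gives the basalt flow → the ash layer → the shale bed → the gravel bed, so the basalt flow must come before the gravel bed.
That means the gravel bed cannot be before the basalt flow.

no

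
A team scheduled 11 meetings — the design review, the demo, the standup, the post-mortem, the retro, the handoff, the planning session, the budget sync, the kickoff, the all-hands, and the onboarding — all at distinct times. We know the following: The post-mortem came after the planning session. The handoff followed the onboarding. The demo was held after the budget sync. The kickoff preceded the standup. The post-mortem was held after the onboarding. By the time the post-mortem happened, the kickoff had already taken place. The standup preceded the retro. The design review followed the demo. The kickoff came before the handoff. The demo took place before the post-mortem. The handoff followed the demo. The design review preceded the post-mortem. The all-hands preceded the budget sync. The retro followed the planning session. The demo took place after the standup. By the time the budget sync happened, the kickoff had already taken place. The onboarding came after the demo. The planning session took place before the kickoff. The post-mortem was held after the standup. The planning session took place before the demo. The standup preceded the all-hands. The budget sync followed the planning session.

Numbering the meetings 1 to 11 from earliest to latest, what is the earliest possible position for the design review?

7

The all-hands, the budget sync, the demo, the kickoff, the planning session, and the standup must all come before the design review — 6 forced predecessors.
Nothing else is forced ahead of the design review, so its earliest slot is position 6 + 1 = 7.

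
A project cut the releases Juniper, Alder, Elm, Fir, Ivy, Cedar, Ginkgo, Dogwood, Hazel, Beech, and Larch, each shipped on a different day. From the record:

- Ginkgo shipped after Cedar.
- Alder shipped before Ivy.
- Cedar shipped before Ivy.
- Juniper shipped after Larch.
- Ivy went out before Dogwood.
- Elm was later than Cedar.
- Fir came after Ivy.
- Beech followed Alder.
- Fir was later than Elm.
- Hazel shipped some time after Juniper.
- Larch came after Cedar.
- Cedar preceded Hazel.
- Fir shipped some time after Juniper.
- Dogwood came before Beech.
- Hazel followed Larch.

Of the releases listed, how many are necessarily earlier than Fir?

6

Directly stated before Fir: Elm, Ivy, and Juniper.
Alder reaches Fir via Alder → Ivy → Fir.
Cedar reaches Fir via Cedar → Elm → Fir.
Larch reaches Fir via Larch → Juniper → Fir.
That's Alder, Cedar, Elm, Ivy, Juniper, and Larch — 6 in all.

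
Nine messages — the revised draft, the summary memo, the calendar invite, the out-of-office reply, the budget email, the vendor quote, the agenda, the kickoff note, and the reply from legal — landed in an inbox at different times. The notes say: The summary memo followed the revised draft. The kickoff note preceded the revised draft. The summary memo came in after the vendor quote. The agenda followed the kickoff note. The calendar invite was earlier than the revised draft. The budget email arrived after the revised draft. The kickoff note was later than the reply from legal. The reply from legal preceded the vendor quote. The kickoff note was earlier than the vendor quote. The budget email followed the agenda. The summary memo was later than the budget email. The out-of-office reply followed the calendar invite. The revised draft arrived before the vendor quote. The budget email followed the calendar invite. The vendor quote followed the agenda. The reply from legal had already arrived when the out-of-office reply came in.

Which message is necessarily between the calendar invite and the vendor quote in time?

Tracing the constraints gives the calendar invite → the revised draft → the vendor quote, so the revised draft sits after the calendar invite and before the vendor quote.
No other message is forced both after the calendar invite and before the vendor quote.

the revised draft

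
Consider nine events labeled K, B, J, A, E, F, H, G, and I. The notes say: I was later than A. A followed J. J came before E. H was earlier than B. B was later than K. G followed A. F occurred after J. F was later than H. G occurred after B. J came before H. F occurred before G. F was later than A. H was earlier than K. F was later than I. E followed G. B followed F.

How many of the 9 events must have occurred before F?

Directly stated before F: A, H, I, and J.
That's A, H, I, and J — 4 in all.

4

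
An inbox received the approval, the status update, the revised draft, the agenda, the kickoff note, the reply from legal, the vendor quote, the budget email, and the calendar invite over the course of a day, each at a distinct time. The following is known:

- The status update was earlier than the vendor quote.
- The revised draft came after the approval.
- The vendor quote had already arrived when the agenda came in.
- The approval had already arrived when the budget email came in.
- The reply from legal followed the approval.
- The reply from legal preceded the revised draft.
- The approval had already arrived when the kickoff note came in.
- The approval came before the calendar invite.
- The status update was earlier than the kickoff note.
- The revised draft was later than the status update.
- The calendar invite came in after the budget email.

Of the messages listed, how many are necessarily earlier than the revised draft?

Directly stated before the revised draft: the approval, the reply from legal, and the status update.
That's the approval, the reply from legal, and the status update — 3 in all.

3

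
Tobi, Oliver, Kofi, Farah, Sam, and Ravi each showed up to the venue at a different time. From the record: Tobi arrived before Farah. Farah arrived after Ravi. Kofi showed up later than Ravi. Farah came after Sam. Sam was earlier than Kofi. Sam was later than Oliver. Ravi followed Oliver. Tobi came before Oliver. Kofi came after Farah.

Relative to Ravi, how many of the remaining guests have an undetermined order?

Forced before Ravi: Oliver and Tobi; forced after Ravi: Farah and Kofi.
That leaves Sam with no forced order relative to Ravi — 1.

1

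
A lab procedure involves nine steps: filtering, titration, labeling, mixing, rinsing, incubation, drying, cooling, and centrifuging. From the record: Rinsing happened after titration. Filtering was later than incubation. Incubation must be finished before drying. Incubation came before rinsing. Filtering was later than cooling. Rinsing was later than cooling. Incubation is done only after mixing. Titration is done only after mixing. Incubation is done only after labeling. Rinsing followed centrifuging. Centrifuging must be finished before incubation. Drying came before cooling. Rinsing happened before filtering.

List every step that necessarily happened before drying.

centrifuging, incubation, labeling, mixing

Directly stated before drying: incubation.
Centrifuging reaches drying via centrifuging → incubation → drying.
Labeling reaches drying via labeling → incubation → drying.
Mixing reaches drying via mixing → incubation → drying.
No chain forces titration (or any of the others) ahead of drying.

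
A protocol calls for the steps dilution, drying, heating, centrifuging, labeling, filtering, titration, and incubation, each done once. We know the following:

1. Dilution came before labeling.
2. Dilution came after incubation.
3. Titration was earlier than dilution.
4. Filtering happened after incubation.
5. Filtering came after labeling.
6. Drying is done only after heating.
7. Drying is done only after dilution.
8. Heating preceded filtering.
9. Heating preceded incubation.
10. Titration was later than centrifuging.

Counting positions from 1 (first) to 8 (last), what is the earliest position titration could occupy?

Centrifuging must come before titration — 1 forced predecessor.
Nothing else is forced ahead of titration, so its earliest slot is position 1 + 1 = 2.

2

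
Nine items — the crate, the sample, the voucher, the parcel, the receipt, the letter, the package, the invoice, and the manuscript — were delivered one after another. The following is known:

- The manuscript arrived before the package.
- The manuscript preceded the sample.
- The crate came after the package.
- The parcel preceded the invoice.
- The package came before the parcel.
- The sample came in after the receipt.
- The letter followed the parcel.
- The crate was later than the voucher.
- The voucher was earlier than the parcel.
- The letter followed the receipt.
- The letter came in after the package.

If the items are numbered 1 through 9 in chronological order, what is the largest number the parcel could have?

7

The parcel must come before the invoice and the letter — 2 items forced after it.
Everything else can be placed before the parcel in some valid order, so the parcel can sit as late as position 9 − 2 = 7.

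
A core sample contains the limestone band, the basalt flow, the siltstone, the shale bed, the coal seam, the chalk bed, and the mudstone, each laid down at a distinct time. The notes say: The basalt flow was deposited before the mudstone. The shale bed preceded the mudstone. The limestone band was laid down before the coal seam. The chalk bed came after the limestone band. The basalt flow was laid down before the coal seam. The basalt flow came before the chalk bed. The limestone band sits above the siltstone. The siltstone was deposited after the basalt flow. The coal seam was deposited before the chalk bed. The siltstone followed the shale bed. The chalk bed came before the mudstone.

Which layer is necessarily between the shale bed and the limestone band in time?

Tracing the constraints gives the shale bed → the siltstone → the limestone band, so the siltstone sits after the shale bed and before the limestone band.
No other layer is forced both after the shale bed and before the limestone band.

the siltstone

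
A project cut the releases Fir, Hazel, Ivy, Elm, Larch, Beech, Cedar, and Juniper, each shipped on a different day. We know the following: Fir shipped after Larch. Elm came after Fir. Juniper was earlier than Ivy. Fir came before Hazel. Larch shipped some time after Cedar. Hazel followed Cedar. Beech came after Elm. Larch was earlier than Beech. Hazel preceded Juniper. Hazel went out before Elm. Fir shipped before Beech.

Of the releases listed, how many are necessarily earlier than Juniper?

Directly stated before Juniper: Hazel.
Cedar reaches Juniper via Cedar → Hazel → Juniper.
Fir reaches Juniper via Fir → Hazel → Juniper.
Larch reaches Juniper via Larch → Fir → Hazel → Juniper.
No chain forces Ivy (or any of the others) ahead of Juniper.
That's Cedar, Fir, Hazel, and Larch — 4 in all.

4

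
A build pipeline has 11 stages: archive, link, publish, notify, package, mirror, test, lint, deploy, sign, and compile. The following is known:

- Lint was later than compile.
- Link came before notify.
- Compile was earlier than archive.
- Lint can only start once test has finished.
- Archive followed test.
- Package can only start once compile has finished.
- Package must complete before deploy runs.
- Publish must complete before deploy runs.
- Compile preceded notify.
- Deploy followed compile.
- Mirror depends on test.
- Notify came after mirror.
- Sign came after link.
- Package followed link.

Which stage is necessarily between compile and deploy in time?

package

Tracing the constraints gives compile → package → deploy, so package sits after compile and before deploy.
No other stage is forced both after compile and before deploy.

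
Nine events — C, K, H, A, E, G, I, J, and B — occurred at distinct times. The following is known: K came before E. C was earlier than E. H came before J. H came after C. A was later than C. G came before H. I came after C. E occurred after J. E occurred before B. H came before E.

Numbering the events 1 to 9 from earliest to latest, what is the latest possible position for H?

H must come before B, E, and J — 3 events forced after it.
Everything else can be placed before H in some valid order, so H can sit as late as position 9 − 3 = 6.

6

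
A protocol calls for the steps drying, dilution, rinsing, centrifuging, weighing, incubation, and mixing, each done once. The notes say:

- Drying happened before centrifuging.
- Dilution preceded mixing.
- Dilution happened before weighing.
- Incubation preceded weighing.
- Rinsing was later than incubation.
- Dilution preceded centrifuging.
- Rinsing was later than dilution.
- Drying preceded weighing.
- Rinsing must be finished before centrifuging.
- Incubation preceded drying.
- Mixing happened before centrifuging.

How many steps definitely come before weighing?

Directly stated before weighing: dilution, drying, and incubation.
No chain forces rinsing (or any of the others) ahead of weighing.
That's dilution, drying, and incubation — 3 in all.

3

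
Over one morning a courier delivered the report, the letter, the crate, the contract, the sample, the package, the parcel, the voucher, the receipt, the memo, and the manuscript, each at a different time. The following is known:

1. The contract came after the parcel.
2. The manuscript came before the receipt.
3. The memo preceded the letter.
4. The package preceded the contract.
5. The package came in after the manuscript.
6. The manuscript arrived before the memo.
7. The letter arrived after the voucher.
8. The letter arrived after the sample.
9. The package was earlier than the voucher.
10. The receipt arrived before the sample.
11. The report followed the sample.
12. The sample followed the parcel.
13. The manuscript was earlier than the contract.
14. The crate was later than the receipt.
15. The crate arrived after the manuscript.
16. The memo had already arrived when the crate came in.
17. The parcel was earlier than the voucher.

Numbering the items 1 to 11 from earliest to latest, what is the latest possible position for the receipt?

7

The receipt must come before the crate, the letter, the report, and the sample — 4 items forced after it.
Everything else can be placed before the receipt in some valid order, so the receipt can sit as late as position 11 − 4 = 7.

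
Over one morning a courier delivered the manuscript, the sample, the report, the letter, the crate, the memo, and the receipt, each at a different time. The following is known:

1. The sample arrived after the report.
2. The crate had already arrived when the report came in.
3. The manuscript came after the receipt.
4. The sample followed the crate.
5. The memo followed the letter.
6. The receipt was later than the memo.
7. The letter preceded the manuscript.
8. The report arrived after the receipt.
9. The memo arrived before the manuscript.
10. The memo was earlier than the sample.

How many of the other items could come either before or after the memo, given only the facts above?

Forced before the memo: the letter; forced after the memo: the manuscript, the receipt, the report, and the sample.
That leaves the crate with no forced order relative to the memo — 1.

1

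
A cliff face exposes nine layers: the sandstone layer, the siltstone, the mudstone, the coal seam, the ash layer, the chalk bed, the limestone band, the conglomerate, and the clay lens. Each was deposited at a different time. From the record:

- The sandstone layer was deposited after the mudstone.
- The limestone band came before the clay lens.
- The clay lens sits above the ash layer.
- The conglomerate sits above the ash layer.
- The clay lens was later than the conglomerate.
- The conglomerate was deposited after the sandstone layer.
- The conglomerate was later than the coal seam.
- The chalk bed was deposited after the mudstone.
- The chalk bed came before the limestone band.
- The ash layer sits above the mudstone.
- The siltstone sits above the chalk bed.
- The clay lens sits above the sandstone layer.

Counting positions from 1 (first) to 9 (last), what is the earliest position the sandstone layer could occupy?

The mudstone must come before the sandstone layer — 1 forced predecessor.
Nothing else is forced ahead of the sandstone layer, so its earliest slot is position 1 + 1 = 2.

2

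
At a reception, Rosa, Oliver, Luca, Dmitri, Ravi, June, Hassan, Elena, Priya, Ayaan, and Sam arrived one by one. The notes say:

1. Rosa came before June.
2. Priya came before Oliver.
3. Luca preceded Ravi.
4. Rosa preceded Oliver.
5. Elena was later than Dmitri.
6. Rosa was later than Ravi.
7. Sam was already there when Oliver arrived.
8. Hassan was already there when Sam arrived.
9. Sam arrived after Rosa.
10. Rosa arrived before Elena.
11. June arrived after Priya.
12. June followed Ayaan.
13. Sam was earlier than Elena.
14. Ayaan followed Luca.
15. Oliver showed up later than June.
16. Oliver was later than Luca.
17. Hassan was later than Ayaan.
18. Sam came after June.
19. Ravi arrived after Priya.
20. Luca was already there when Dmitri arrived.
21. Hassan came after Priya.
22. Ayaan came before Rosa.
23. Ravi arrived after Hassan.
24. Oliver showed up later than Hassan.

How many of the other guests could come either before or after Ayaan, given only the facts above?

Forced before Ayaan: Luca; forced after Ayaan: Elena, Hassan, June, Oliver, Ravi, Rosa, and Sam.
That leaves Dmitri and Priya with no forced order relative to Ayaan — 2.

2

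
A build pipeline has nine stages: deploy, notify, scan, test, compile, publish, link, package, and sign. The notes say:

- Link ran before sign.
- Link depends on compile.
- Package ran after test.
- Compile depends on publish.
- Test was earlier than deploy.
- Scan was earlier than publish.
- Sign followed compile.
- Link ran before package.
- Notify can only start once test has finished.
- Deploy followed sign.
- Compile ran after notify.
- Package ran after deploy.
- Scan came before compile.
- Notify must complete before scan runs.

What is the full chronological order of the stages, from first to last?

test, notify, scan, publish, compile, link, sign, deploy, package

The constraints fix every adjacent pair, so only one ordering works:
test → notify → scan → publish → compile → link → sign → deploy → package.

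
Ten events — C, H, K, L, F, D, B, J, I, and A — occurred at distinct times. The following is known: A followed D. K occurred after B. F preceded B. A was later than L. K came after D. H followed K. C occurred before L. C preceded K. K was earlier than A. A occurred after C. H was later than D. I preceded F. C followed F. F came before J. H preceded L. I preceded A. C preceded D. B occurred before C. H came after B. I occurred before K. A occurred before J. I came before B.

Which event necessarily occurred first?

I

I has a chain of constraints placing it before every other event, so I must be first.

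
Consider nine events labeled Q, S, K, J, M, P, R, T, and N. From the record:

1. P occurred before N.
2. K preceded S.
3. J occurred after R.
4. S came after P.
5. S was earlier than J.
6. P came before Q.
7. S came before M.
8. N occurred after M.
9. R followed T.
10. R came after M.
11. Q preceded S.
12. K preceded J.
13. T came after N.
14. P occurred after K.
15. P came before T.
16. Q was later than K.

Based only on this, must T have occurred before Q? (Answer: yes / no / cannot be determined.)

no

Tracing the constraints gives Q → S → M → N → T, so Q must come before T.
That means T cannot be before Q.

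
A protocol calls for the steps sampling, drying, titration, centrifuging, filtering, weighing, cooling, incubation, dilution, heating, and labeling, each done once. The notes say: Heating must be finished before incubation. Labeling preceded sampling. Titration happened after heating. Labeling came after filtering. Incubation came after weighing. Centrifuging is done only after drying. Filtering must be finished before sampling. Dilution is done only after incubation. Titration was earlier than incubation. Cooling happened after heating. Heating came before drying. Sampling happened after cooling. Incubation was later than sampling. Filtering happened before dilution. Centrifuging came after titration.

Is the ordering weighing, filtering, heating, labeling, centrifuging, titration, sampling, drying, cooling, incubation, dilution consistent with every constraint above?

The constraints require titration before centrifuging, but in the proposed sequence centrifuging appears ahead of titration. That one violation is enough.

no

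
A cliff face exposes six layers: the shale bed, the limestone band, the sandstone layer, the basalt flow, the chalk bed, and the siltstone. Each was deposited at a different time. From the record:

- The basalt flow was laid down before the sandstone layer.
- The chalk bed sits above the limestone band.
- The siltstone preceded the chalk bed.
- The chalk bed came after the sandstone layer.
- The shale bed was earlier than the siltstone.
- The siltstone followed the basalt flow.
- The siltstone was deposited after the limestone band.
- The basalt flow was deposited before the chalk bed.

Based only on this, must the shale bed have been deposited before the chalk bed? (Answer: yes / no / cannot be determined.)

yes

Chain the constraints: the shale bed → the siltstone → the chalk bed. Each link is directly stated, so the shale bed comes before the chalk bed.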